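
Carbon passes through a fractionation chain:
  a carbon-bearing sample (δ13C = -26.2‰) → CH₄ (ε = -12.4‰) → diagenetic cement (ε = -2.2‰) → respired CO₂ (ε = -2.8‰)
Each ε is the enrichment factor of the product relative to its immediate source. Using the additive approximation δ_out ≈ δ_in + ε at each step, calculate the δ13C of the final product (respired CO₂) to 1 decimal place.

step 1: δ ≈ -26.2 + (-12.4) = -38.6‰
step 2: δ ≈ -38.6 + (-2.2) = -40.8‰
step 3: δ ≈ -40.8 + (-2.8) = -43.6‰

-43.6‰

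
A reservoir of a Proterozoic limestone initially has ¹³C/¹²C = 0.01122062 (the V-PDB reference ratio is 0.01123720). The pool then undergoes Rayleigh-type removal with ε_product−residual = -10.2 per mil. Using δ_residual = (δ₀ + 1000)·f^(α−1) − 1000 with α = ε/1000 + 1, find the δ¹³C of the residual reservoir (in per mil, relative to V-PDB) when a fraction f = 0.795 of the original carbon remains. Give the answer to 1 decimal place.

δ₀ = (0.01122062/0.01123720 − 1)×1000 = (0.998525 − 1)×1000 = -1.475 per mil
α − 1 = ε/1000 = -0.0102
f^(α−1) = 0.795^(-0.0102) = 1.002343
δ_res = (-1.475 + 1000) × 1.002343 − 1000 = 1000.864 − 1000 = 0.86 per mil

0.9 per mil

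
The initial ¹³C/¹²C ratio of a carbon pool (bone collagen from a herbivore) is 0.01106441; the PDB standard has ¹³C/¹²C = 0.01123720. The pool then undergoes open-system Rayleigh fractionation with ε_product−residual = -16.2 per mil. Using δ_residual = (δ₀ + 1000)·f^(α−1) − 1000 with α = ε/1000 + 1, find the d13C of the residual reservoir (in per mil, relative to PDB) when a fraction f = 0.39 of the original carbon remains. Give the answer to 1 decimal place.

δ₀ = (0.01106441/0.01123720 − 1)×1000 = (0.984623 − 1)×1000 = -15.377 per mil
α − 1 = ε/1000 = -0.0162
f^(α−1) = 0.39^(-0.0162) = 1.015371
δ_res = (-15.377 + 1000) × 1.015371 − 1000 = 999.758 − 1000 = -0.24 per mil

-0.2 per mil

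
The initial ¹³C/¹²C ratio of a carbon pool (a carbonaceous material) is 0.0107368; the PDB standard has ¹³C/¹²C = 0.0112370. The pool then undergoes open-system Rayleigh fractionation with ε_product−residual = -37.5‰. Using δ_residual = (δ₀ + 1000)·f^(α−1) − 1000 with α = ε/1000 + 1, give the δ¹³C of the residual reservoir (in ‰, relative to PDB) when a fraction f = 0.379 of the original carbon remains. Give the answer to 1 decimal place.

δ₀ = (0.0107368/0.0112370 − 1)×1000 = (0.955486 − 1)×1000 = -44.514‰
α − 1 = ε/1000 = -0.0375
f^(α−1) = 0.379^(-0.0375) = 1.037053
δ_res = (-44.514 + 1000) × 1.037053 − 1000 = 990.890 − 1000 = -9.11‰

-9.1‰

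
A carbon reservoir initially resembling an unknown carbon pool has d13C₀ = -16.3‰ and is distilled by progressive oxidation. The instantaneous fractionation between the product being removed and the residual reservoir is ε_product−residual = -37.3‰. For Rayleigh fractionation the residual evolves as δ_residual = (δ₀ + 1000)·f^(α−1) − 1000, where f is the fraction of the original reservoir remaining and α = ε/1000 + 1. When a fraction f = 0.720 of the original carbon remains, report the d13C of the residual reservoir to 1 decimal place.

-4.2‰

Rayleigh residual: δ_res = (δ₀ + 1000)·f^(α−1) − 1000
α = ε/1000 + 1 = 0.96270, so α − 1 = -0.03730
f^(α−1) = 0.720^(-0.03730) = 1.012329
δ_res = (-16.3 + 1000) × 1.012329 − 1000 = 995.828 − 1000 = -4.17‰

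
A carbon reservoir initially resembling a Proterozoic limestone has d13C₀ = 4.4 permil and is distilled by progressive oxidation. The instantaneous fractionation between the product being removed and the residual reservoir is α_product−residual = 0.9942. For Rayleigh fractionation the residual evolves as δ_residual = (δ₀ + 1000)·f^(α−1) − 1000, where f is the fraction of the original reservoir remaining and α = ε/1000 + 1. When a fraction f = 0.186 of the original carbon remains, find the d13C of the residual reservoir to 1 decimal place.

14.2 permil

Rayleigh residual: δ_res = (δ₀ + 1000)·f^(α−1) − 1000
α − 1 = -0.00580
f^(α−1) = 0.186^(-0.00580) = 1.009803
δ_res = (4.4 + 1000) × 1.009803 − 1000 = 1014.247 − 1000 = 14.25 permil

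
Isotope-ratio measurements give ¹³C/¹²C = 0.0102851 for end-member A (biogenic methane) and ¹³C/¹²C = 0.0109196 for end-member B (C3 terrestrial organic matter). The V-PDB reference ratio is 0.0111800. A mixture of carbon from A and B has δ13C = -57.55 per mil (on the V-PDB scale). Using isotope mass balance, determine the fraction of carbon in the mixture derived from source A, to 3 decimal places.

0.604

δ_A = (0.0102851/0.0111800 − 1)×1000 = (0.919955 − 1)×1000 = -80.045 per mil
δ_B = (0.0109196/0.0111800 − 1)×1000 = (0.976708 − 1)×1000 = -23.292 per mil
f_A = (δ_mix − δ_B)/(δ_A − δ_B) = (-57.55 − (-23.292))/(-80.045 − (-23.292))
f_A = -34.258 / -56.753 = 0.6036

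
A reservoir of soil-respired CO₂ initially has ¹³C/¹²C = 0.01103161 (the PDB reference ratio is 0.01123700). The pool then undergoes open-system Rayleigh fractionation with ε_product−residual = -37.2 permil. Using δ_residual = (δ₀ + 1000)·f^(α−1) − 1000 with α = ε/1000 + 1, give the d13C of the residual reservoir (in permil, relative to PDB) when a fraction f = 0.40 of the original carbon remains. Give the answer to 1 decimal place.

δ₀ = (0.01103161/0.01123700 − 1)×1000 = (0.981722 − 1)×1000 = -18.278 permil
α − 1 = ε/1000 = -0.0372
f^(α−1) = 0.40^(-0.0372) = 1.034674
δ_res = (-18.278 + 1000) × 1.034674 − 1000 = 1015.762 − 1000 = 15.76 permil

15.8 permil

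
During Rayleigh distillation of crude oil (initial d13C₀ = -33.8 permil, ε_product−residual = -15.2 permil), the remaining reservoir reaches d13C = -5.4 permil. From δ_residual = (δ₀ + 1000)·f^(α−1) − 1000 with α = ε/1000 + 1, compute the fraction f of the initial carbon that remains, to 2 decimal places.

0.15

α − 1 = ε/1000 = -0.0152
(δ_res + 1000)/(δ₀ + 1000) = (-5.4 + 1000)/(-33.8 + 1000) = 994.6/966.2 = 1.029394
f = 1.029394^(1/-0.0152) = exp(ln(1.029394)/-0.0152) = exp(0.02897/-0.0152)
f = exp(-1.9059) = 0.1487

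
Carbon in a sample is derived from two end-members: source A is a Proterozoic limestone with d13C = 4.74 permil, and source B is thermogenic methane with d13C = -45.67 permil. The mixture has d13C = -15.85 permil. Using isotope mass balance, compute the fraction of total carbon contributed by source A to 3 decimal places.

δ_mix = f_A·δ_A + (1 − f_A)·δ_B  ⇒  f_A = (δ_mix − δ_B)/(δ_A − δ_B)
f_A = (-15.85 − (-45.67)) / (4.74 − (-45.67))
f_A = 29.82 / 50.41 = 0.5915

0.592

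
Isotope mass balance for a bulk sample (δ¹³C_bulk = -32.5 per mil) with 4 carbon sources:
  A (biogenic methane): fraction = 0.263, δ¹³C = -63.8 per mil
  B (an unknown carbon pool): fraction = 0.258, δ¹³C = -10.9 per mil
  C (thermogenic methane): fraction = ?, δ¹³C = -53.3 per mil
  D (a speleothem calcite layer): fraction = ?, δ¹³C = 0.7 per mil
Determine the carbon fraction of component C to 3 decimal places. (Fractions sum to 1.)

Let f_C and f_D be the unknown fractions; fractions sum to 1 so f_C + f_D = 0.479.
Mass balance: Σ fᵢ·δᵢ = δ_bulk ⇒ f_C·(-53.3) + f_D·(0.7) = -32.5 − (-19.592) = -12.908
Substitute f_D = 0.479 − f_C:
f_C·(-53.3 − 0.7) = -12.908 − 0.479×(0.7) = -13.244
f_C = -13.244 / -54.0 = 0.2453

0.245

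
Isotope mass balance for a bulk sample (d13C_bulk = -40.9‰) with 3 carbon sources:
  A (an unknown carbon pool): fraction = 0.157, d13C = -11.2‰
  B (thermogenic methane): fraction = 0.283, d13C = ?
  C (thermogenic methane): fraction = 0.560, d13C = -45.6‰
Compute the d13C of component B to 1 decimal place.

-48.1‰

Isotope mass balance: δ_bulk = Σ fᵢ·δᵢ.
-40.9 = 0.157×(-11.2) + 0.283×δ_B + 0.560×(-45.6)
0.283·δ_B = -40.9 − (-27.294) = -13.606
δ_B = -13.606 / 0.283 = -48.08‰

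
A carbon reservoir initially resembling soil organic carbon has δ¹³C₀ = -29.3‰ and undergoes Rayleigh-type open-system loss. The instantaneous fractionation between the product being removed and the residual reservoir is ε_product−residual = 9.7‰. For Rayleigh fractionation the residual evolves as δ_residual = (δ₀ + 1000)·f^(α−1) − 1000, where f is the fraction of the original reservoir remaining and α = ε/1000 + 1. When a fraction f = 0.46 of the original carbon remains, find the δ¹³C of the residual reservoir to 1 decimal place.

-36.6‰

Rayleigh residual: δ_res = (δ₀ + 1000)·f^(α−1) − 1000
α = ε/1000 + 1 = 1.00970, so α − 1 = 0.00970
f^(α−1) = 0.46^(0.00970) = 0.992496
δ_res = (-29.3 + 1000) × 0.992496 − 1000 = 963.416 − 1000 = -36.58‰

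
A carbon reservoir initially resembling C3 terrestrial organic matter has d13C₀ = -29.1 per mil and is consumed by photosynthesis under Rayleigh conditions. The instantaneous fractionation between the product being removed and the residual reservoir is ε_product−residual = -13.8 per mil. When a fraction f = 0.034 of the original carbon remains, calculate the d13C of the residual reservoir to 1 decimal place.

17.3 per mil

Rayleigh residual: δ_res = (δ₀ + 1000)·f^(α−1) − 1000
α = ε/1000 + 1 = 0.98620, so α − 1 = -0.01380
f^(α−1) = 0.034^(-0.01380) = 1.047769
δ_res = (-29.1 + 1000) × 1.047769 − 1000 = 1017.279 − 1000 = 17.28 per mil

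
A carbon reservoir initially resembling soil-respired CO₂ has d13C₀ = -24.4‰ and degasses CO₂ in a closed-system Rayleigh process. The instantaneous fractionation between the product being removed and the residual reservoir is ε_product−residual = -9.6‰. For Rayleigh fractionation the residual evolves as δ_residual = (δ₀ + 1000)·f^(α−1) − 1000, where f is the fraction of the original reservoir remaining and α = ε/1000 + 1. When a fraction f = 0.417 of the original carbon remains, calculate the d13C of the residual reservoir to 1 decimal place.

-16.2‰

Rayleigh residual: δ_res = (δ₀ + 1000)·f^(α−1) − 1000
α = ε/1000 + 1 = 0.99040, so α − 1 = -0.00960
f^(α−1) = 0.417^(-0.00960) = 1.008432
δ_res = (-24.4 + 1000) × 1.008432 − 1000 = 983.826 − 1000 = -16.17‰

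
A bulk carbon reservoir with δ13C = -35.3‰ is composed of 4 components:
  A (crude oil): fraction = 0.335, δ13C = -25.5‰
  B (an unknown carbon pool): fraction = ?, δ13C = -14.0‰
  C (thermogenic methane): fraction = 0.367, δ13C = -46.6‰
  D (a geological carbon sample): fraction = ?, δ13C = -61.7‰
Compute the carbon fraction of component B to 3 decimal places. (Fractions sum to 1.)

Let f_B and f_D be the unknown fractions; fractions sum to 1 so f_B + f_D = 0.298.
Mass balance: Σ fᵢ·δᵢ = δ_bulk ⇒ f_B·(-14.0) + f_D·(-61.7) = -35.3 − (-25.645) = -9.655
Substitute f_D = 0.298 − f_B:
f_B·(-14.0 − -61.7) = -9.655 − 0.298×(-61.7) = 8.731
f_B = 8.731 / 47.7 = 0.1830

0.183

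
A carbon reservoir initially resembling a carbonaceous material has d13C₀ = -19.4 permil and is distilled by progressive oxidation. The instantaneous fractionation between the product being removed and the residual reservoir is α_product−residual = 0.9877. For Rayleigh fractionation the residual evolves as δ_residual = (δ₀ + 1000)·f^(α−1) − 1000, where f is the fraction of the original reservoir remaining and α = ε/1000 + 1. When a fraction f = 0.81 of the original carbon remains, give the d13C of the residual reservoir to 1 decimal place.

Rayleigh residual: δ_res = (δ₀ + 1000)·f^(α−1) − 1000
α − 1 = -0.01230
f^(α−1) = 0.81^(-0.01230) = 1.002595
δ_res = (-19.4 + 1000) × 1.002595 − 1000 = 983.145 − 1000 = -16.86 permil

-16.9 permil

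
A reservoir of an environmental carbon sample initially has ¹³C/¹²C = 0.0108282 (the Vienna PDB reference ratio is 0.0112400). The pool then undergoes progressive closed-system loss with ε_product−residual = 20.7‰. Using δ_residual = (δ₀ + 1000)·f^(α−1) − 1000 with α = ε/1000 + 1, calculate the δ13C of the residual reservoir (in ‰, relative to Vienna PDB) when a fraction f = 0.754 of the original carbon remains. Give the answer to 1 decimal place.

-42.3‰

δ₀ = (0.0108282/0.0112400 − 1)×1000 = (0.963363 − 1)×1000 = -36.637‰
α − 1 = ε/1000 = 0.0207
f^(α−1) = 0.754^(0.0207) = 0.994172
δ_res = (-36.637 + 1000) × 0.994172 − 1000 = 957.749 − 1000 = -42.25‰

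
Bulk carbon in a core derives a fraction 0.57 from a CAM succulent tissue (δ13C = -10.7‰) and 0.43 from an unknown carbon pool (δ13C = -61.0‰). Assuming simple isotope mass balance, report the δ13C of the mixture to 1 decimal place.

-32.3‰

δ_mix = f_A·δ_A + f_B·δ_B
δ_mix = 0.57 × (-10.7) + 0.43 × (-61.0)
δ_mix = -6.10 + -26.23 = -32.33‰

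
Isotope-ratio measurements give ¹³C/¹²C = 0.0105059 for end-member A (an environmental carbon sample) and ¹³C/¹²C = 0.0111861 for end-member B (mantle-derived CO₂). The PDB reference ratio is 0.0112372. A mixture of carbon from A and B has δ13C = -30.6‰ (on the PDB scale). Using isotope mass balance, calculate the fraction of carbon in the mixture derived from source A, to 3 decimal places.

δ_A = (0.0105059/0.0112372 − 1)×1000 = (0.934922 − 1)×1000 = -65.078‰
δ_B = (0.0111861/0.0112372 − 1)×1000 = (0.995453 − 1)×1000 = -4.547‰
f_A = (δ_mix − δ_B)/(δ_A − δ_B) = (-30.6 − (-4.547))/(-65.078 − (-4.547))
f_A = -26.053 / -60.531 = 0.4304

0.430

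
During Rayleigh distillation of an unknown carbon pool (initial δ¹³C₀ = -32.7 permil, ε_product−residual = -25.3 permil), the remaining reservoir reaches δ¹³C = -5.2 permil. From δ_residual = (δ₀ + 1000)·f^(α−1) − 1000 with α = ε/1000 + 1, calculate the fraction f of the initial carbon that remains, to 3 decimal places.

α − 1 = ε/1000 = -0.0253
(δ_res + 1000)/(δ₀ + 1000) = (-5.2 + 1000)/(-32.7 + 1000) = 994.8/967.3 = 1.028430
f = 1.028430^(1/-0.0253) = exp(ln(1.028430)/-0.0253) = exp(0.02803/-0.0253)
f = exp(-1.1080) = 0.3302

0.330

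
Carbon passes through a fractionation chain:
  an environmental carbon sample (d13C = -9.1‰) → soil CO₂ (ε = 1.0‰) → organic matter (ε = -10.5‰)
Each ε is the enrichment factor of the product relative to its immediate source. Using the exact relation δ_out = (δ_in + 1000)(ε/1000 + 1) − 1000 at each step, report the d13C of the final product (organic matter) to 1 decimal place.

step 1: δ = (-9.10 + 1000)·(1.0/1000 + 1) − 1000 = -8.11‰
step 2: δ = (-8.11 + 1000)·(-10.5/1000 + 1) − 1000 = -18.52‰

-18.5‰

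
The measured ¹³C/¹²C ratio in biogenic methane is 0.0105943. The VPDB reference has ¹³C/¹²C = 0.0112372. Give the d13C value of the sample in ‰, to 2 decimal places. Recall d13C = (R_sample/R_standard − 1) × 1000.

-57.21‰

d13C = (R_sample / R_standard − 1) × 1000
R_sample / R_standard = 0.0105943 / 0.0112372 = 0.942788
d13C = (0.942788 − 1) × 1000 = -57.212‰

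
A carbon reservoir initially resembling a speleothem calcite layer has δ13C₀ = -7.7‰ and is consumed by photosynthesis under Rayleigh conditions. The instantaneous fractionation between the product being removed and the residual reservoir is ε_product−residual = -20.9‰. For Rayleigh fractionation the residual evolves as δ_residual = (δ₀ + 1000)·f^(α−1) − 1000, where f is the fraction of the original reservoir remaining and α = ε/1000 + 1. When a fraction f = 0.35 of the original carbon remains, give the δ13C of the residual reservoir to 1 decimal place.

Rayleigh residual: δ_res = (δ₀ + 1000)·f^(α−1) − 1000
α = ε/1000 + 1 = 0.97910, so α − 1 = -0.02090
f^(α−1) = 0.35^(-0.02090) = 1.022184
δ_res = (-7.7 + 1000) × 1.022184 − 1000 = 1014.313 − 1000 = 14.31‰

14.3‰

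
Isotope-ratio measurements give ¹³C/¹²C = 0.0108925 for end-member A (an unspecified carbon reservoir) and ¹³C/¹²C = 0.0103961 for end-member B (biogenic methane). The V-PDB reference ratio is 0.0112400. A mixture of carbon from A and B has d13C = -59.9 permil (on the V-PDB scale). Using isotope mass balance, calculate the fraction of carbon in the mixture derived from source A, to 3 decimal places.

0.344

δ_A = (0.0108925/0.0112400 − 1)×1000 = (0.969084 − 1)×1000 = -30.916 permil
δ_B = (0.0103961/0.0112400 − 1)×1000 = (0.924920 − 1)×1000 = -75.080 permil
f_A = (δ_mix − δ_B)/(δ_A − δ_B) = (-59.9 − (-75.080))/(-30.916 − (-75.080))
f_A = 15.180 / 44.164 = 0.3437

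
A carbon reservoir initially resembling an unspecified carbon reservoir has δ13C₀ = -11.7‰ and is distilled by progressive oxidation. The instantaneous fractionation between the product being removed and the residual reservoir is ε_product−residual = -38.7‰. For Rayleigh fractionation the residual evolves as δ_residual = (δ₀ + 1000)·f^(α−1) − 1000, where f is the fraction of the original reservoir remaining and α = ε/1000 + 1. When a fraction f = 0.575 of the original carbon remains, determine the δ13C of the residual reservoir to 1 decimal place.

9.7‰

Rayleigh residual: δ_res = (δ₀ + 1000)·f^(α−1) − 1000
α = ε/1000 + 1 = 0.96130, so α − 1 = -0.03870
f^(α−1) = 0.575^(-0.03870) = 1.021647
δ_res = (-11.7 + 1000) × 1.021647 − 1000 = 1009.694 − 1000 = 9.69‰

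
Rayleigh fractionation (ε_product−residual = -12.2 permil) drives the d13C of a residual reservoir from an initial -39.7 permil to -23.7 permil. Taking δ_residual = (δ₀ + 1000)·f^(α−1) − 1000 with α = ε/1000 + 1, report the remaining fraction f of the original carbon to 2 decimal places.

0.26

α − 1 = ε/1000 = -0.0122
(δ_res + 1000)/(δ₀ + 1000) = (-23.7 + 1000)/(-39.7 + 1000) = 976.3/960.3 = 1.016661
f = 1.016661^(1/-0.0122) = exp(ln(1.016661)/-0.0122) = exp(0.01652/-0.0122)
f = exp(-1.3544) = 0.2581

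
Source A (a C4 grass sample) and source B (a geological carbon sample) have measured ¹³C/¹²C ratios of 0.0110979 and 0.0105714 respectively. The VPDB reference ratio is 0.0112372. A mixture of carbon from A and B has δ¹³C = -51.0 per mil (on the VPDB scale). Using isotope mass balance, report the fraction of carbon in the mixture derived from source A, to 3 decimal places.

δ_A = (0.0110979/0.0112372 − 1)×1000 = (0.987604 − 1)×1000 = -12.396 per mil
δ_B = (0.0105714/0.0112372 − 1)×1000 = (0.940750 − 1)×1000 = -59.250 per mil
f_A = (δ_mix − δ_B)/(δ_A − δ_B) = (-51.0 − (-59.250))/(-12.396 − (-59.250))
f_A = 8.250 / 46.853 = 0.1761

0.176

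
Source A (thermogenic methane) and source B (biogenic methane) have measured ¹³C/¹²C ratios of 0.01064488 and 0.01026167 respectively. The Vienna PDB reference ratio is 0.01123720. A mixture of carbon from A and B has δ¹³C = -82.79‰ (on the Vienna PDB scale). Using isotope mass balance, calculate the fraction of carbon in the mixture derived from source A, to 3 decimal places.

0.118

δ_A = (0.01064488/0.01123720 − 1)×1000 = (0.947289 − 1)×1000 = -52.711‰
δ_B = (0.01026167/0.01123720 − 1)×1000 = (0.913187 − 1)×1000 = -86.813‰
f_A = (δ_mix − δ_B)/(δ_A − δ_B) = (-82.79 − (-86.813))/(-52.711 − (-86.813))
f_A = 4.023 / 34.102 = 0.1180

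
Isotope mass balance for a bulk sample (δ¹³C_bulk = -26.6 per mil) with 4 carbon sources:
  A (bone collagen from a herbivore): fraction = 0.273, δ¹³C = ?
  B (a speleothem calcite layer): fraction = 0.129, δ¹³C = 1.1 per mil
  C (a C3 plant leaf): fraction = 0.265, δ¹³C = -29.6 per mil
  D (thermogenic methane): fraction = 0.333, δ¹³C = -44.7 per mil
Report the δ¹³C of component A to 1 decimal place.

Isotope mass balance: δ_bulk = Σ fᵢ·δᵢ.
-26.6 = 0.273×δ_A + 0.129×(1.1) + 0.265×(-29.6) + 0.333×(-44.7)
0.273·δ_A = -26.6 − (-22.587) = -4.013
δ_A = -4.013 / 0.273 = -14.70 per mil

-14.7 per mil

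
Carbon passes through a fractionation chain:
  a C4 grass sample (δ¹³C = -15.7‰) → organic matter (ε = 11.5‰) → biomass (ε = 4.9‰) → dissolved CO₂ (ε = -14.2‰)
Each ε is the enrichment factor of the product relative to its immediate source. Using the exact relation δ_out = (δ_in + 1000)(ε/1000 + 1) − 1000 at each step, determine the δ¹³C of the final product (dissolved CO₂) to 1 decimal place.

step 1: δ = (-15.70 + 1000)·(11.5/1000 + 1) − 1000 = -4.38‰
step 2: δ = (-4.38 + 1000)·(4.9/1000 + 1) − 1000 = 0.50‰
step 3: δ = (0.50 + 1000)·(-14.2/1000 + 1) − 1000 = -13.71‰

-13.7‰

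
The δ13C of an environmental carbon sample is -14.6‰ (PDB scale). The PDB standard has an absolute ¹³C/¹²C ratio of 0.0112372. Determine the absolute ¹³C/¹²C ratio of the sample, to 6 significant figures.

R_sample = R_standard × (δ13C/1000 + 1)
R_sample = 0.0112372 × (-14.6/1000 + 1) = 0.0112372 × 0.985400
R_sample = 0.0110731

0.0110731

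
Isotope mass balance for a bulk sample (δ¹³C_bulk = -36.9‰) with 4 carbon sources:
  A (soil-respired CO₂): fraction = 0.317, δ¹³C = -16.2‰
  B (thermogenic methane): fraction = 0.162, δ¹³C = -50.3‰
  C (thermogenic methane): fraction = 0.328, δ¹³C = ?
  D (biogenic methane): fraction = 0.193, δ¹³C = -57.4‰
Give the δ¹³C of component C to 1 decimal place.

-38.2‰

Isotope mass balance: δ_bulk = Σ fᵢ·δᵢ.
-36.9 = 0.317×(-16.2) + 0.162×(-50.3) + 0.328×δ_C + 0.193×(-57.4)
0.328·δ_C = -36.9 − (-24.362) = -12.538
δ_C = -12.538 / 0.328 = -38.22‰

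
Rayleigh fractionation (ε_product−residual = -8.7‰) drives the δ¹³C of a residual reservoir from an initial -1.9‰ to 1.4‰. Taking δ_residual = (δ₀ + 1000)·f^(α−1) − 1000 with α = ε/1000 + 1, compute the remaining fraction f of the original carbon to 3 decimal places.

α − 1 = ε/1000 = -0.0087
(δ_res + 1000)/(δ₀ + 1000) = (1.4 + 1000)/(-1.9 + 1000) = 1001.4/998.1 = 1.003306
f = 1.003306^(1/-0.0087) = exp(ln(1.003306)/-0.0087) = exp(0.00330/-0.0087)
f = exp(-0.3794) = 0.6843

0.684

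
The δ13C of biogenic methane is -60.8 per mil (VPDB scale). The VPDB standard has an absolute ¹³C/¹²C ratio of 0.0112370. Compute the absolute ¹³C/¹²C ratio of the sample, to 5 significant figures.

R_sample = R_standard × (δ13C/1000 + 1)
R_sample = 0.0112370 × (-60.8/1000 + 1) = 0.0112370 × 0.939200
R_sample = 0.0105538

0.010554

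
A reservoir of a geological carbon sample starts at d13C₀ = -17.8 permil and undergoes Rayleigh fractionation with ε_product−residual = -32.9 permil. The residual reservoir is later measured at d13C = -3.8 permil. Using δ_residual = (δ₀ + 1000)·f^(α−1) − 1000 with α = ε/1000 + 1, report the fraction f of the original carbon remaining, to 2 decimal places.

α − 1 = ε/1000 = -0.0329
(δ_res + 1000)/(δ₀ + 1000) = (-3.8 + 1000)/(-17.8 + 1000) = 996.2/982.2 = 1.014254
f = 1.014254^(1/-0.0329) = exp(ln(1.014254)/-0.0329) = exp(0.01415/-0.0329)
f = exp(-0.4302) = 0.6504

0.65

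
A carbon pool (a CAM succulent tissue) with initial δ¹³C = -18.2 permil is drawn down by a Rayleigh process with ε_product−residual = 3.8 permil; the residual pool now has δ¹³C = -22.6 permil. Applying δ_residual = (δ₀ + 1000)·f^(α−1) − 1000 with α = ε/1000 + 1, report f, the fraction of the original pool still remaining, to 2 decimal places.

α − 1 = ε/1000 = 0.0038
(δ_res + 1000)/(δ₀ + 1000) = (-22.6 + 1000)/(-18.2 + 1000) = 977.4/981.8 = 0.995518
f = 0.995518^(1/0.0038) = exp(ln(0.995518)/0.0038) = exp(-0.00449/0.0038)
f = exp(-1.1820) = 0.3067

0.31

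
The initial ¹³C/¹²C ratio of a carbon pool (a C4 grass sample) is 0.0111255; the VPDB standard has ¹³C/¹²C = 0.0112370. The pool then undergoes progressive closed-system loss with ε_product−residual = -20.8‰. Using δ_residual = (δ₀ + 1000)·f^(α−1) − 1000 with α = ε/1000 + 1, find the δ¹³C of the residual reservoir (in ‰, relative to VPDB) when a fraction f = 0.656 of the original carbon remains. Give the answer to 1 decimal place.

δ₀ = (0.0111255/0.0112370 − 1)×1000 = (0.990077 − 1)×1000 = -9.923‰
α − 1 = ε/1000 = -0.0208
f^(α−1) = 0.656^(-0.0208) = 1.008808
δ_res = (-9.923 + 1000) × 1.008808 − 1000 = 998.798 − 1000 = -1.20‰

-1.2‰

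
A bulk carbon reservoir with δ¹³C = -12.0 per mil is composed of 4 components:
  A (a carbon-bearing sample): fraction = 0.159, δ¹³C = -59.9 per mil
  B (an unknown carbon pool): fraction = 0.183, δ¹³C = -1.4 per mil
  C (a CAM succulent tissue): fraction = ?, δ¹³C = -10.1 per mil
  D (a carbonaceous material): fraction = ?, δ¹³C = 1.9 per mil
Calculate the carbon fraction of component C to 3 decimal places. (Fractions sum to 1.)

0.289

Let f_C and f_D be the unknown fractions; fractions sum to 1 so f_C + f_D = 0.658.
Mass balance: Σ fᵢ·δᵢ = δ_bulk ⇒ f_C·(-10.1) + f_D·(1.9) = -12.0 − (-9.780) = -2.220
Substitute f_D = 0.658 − f_C:
f_C·(-10.1 − 1.9) = -2.220 − 0.658×(1.9) = -3.470
f_C = -3.470 / -12.0 = 0.2892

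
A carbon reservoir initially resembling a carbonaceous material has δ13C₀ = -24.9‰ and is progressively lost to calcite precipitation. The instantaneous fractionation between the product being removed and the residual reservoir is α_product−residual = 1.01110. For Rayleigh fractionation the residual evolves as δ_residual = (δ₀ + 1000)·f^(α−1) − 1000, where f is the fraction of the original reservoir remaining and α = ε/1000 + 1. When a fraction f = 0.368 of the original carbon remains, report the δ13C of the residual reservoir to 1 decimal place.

Rayleigh residual: δ_res = (δ₀ + 1000)·f^(α−1) − 1000
α − 1 = 0.01110
f^(α−1) = 0.368^(0.01110) = 0.988965
δ_res = (-24.9 + 1000) × 0.988965 − 1000 = 964.340 − 1000 = -35.66‰

-35.7‰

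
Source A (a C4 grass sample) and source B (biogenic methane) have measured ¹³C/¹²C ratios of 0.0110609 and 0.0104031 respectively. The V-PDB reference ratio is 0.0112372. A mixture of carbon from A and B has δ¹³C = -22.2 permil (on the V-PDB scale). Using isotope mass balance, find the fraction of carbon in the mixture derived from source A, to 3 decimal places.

0.889

δ_A = (0.0110609/0.0112372 − 1)×1000 = (0.984311 − 1)×1000 = -15.689 permil
δ_B = (0.0104031/0.0112372 − 1)×1000 = (0.925773 − 1)×1000 = -74.227 permil
f_A = (δ_mix − δ_B)/(δ_A − δ_B) = (-22.2 − (-74.227))/(-15.689 − (-74.227))
f_A = 52.027 / 58.538 = 0.8888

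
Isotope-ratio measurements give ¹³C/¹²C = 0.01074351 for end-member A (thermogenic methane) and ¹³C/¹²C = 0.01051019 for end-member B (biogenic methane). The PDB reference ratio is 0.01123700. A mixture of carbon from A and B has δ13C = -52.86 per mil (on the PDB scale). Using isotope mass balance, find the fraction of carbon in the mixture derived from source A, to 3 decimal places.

δ_A = (0.01074351/0.01123700 − 1)×1000 = (0.956083 − 1)×1000 = -43.917 per mil
δ_B = (0.01051019/0.01123700 − 1)×1000 = (0.935320 − 1)×1000 = -64.680 per mil
f_A = (δ_mix − δ_B)/(δ_A − δ_B) = (-52.86 − (-64.680))/(-43.917 − (-64.680))
f_A = 11.820 / 20.764 = 0.5693

0.569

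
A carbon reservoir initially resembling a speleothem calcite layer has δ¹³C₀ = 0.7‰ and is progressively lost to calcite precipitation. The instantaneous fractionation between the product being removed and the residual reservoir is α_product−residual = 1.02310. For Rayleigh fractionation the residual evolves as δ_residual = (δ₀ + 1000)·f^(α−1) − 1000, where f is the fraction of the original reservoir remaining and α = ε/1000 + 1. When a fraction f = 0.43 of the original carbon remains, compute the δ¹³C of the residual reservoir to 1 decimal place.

-18.6‰

Rayleigh residual: δ_res = (δ₀ + 1000)·f^(α−1) − 1000
α − 1 = 0.02310
f^(α−1) = 0.43^(0.02310) = 0.980693
δ_res = (0.7 + 1000) × 0.980693 − 1000 = 981.380 − 1000 = -18.62‰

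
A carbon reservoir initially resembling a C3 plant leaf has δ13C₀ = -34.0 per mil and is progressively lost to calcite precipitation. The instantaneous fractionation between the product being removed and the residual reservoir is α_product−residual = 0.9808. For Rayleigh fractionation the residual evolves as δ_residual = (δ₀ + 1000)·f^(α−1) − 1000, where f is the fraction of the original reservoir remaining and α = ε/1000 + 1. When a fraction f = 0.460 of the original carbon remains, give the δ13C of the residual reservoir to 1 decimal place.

Rayleigh residual: δ_res = (δ₀ + 1000)·f^(α−1) − 1000
α − 1 = -0.01920
f^(α−1) = 0.460^(-0.01920) = 1.015021
δ_res = (-34.0 + 1000) × 1.015021 − 1000 = 980.510 − 1000 = -19.49 per mil

-19.5 per mil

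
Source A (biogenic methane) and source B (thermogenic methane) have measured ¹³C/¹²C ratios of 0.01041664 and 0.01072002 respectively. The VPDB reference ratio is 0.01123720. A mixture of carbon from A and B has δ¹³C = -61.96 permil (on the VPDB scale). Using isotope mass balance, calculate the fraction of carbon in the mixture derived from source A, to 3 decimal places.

0.590

δ_A = (0.01041664/0.01123720 − 1)×1000 = (0.926978 − 1)×1000 = -73.022 permil
δ_B = (0.01072002/0.01123720 − 1)×1000 = (0.953976 − 1)×1000 = -46.024 permil
f_A = (δ_mix − δ_B)/(δ_A − δ_B) = (-61.96 − (-46.024))/(-73.022 − (-46.024))
f_A = -15.936 / -26.998 = 0.5903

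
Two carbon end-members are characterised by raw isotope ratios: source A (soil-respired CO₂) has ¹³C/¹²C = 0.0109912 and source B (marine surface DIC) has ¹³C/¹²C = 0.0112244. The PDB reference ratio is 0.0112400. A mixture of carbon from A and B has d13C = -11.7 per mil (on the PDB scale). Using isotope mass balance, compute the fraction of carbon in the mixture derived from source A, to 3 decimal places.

0.497

δ_A = (0.0109912/0.0112400 − 1)×1000 = (0.977865 − 1)×1000 = -22.135 per mil
δ_B = (0.0112244/0.0112400 − 1)×1000 = (0.998612 − 1)×1000 = -1.388 per mil
f_A = (δ_mix − δ_B)/(δ_A − δ_B) = (-11.7 − (-1.388))/(-22.135 − (-1.388))
f_A = -10.312 / -20.747 = 0.4970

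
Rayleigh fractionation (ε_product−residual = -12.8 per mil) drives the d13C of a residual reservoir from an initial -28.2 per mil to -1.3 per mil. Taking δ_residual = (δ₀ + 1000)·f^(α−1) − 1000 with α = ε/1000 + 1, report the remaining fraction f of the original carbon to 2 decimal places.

α − 1 = ε/1000 = -0.0128
(δ_res + 1000)/(δ₀ + 1000) = (-1.3 + 1000)/(-28.2 + 1000) = 998.7/971.8 = 1.027681
f = 1.027681^(1/-0.0128) = exp(ln(1.027681)/-0.0128) = exp(0.02730/-0.0128)
f = exp(-2.1332) = 0.1185

0.12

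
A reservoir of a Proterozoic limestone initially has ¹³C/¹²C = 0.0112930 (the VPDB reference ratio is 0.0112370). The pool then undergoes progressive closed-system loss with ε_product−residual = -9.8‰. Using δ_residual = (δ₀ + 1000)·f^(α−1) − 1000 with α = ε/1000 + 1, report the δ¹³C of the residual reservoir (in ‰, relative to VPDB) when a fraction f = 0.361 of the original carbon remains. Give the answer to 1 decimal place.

δ₀ = (0.0112930/0.0112370 − 1)×1000 = (1.004984 − 1)×1000 = 4.984‰
α − 1 = ε/1000 = -0.0098
f^(α−1) = 0.361^(-0.0098) = 1.010035
δ_res = (4.984 + 1000) × 1.010035 − 1000 = 1015.069 − 1000 = 15.07‰

15.1‰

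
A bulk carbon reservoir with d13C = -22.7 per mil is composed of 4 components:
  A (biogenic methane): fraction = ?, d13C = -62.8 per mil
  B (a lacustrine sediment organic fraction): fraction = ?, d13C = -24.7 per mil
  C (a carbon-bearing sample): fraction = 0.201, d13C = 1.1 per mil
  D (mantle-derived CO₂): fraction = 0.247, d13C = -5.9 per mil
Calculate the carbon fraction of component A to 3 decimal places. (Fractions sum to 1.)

0.205

Let f_A and f_B be the unknown fractions; fractions sum to 1 so f_A + f_B = 0.552.
Mass balance: Σ fᵢ·δᵢ = δ_bulk ⇒ f_A·(-62.8) + f_B·(-24.7) = -22.7 − (-1.236) = -21.464
Substitute f_B = 0.552 − f_A:
f_A·(-62.8 − -24.7) = -21.464 − 0.552×(-24.7) = -7.829
f_A = -7.829 / -38.1 = 0.2055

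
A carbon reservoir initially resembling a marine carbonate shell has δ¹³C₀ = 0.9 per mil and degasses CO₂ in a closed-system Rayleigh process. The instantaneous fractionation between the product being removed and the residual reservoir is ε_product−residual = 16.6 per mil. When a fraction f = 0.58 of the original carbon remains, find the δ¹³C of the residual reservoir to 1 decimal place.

Rayleigh residual: δ_res = (δ₀ + 1000)·f^(α−1) − 1000
α = ε/1000 + 1 = 1.01660, so α − 1 = 0.01660
f^(α−1) = 0.58^(0.01660) = 0.990998
δ_res = (0.9 + 1000) × 0.990998 − 1000 = 991.890 − 1000 = -8.11 per mil

-8.1 per mil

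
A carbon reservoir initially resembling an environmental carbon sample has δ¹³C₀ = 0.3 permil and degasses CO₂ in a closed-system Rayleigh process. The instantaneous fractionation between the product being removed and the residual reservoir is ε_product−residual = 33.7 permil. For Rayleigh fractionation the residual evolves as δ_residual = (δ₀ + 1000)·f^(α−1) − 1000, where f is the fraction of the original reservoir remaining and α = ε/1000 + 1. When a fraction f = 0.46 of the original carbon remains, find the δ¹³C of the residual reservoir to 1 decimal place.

-25.5 permil

Rayleigh residual: δ_res = (δ₀ + 1000)·f^(α−1) − 1000
α = ε/1000 + 1 = 1.03370, so α − 1 = 0.03370
f^(α−1) = 0.46^(0.03370) = 0.974170
δ_res = (0.3 + 1000) × 0.974170 − 1000 = 974.463 − 1000 = -25.54 permil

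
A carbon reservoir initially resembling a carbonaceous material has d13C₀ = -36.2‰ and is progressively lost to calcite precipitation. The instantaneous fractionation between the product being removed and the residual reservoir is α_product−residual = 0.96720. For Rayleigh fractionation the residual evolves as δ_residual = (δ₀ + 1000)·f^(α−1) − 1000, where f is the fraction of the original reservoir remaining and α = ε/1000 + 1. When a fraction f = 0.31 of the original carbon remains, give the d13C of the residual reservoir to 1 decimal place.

1.5‰

Rayleigh residual: δ_res = (δ₀ + 1000)·f^(α−1) − 1000
α − 1 = -0.03280
f^(α−1) = 0.31^(-0.03280) = 1.039162
δ_res = (-36.2 + 1000) × 1.039162 − 1000 = 1001.545 − 1000 = 1.54‰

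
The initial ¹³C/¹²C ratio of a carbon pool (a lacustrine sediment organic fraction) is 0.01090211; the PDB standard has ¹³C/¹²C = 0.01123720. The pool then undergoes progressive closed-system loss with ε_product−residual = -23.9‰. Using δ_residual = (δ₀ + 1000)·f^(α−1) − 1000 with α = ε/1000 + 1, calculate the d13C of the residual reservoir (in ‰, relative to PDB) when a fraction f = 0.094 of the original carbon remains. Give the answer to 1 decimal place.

26.6‰

δ₀ = (0.01090211/0.01123720 − 1)×1000 = (0.970180 − 1)×1000 = -29.820‰
α − 1 = ε/1000 = -0.0239
f^(α−1) = 0.094^(-0.0239) = 1.058138
δ_res = (-29.820 + 1000) × 1.058138 − 1000 = 1026.584 − 1000 = 26.58‰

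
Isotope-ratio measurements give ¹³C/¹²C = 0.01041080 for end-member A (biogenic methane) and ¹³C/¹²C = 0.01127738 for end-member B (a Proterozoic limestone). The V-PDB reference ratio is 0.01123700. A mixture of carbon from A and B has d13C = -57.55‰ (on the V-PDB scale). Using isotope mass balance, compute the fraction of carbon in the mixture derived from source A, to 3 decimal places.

0.793

δ_A = (0.01041080/0.01123700 − 1)×1000 = (0.926475 − 1)×1000 = -73.525‰
δ_B = (0.01127738/0.01123700 − 1)×1000 = (1.003593 − 1)×1000 = 3.593‰
f_A = (δ_mix − δ_B)/(δ_A − δ_B) = (-57.55 − (3.593))/(-73.525 − (3.593))
f_A = -61.143 / -77.118 = 0.7929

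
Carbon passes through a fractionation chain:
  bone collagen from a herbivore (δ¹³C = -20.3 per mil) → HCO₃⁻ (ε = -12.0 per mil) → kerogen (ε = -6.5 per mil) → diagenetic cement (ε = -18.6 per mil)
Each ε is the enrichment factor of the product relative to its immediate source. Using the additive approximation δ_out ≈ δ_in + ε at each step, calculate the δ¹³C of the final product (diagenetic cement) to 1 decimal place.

step 1: δ ≈ -20.3 + (-12.0) = -32.3 per mil
step 2: δ ≈ -32.3 + (-6.5) = -38.8 per mil
step 3: δ ≈ -38.8 + (-18.6) = -57.4 per mil

-57.4 per mil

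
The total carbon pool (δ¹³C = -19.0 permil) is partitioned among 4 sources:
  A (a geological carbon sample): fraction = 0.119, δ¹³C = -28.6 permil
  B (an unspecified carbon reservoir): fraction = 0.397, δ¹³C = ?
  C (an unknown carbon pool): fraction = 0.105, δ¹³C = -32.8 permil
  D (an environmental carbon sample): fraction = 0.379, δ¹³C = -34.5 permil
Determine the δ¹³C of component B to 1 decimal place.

Isotope mass balance: δ_bulk = Σ fᵢ·δᵢ.
-19.0 = 0.119×(-28.6) + 0.397×δ_B + 0.105×(-32.8) + 0.379×(-34.5)
0.397·δ_B = -19.0 − (-19.923) = 0.923
δ_B = 0.923 / 0.397 = 2.32 permil

2.3 permil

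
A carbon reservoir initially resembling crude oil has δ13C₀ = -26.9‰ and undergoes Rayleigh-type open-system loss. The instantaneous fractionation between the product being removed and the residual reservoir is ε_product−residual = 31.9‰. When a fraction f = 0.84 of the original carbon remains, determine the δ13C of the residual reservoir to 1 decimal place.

Rayleigh residual: δ_res = (δ₀ + 1000)·f^(α−1) − 1000
α = ε/1000 + 1 = 1.03190, so α − 1 = 0.03190
f^(α−1) = 0.84^(0.03190) = 0.994454
δ_res = (-26.9 + 1000) × 0.994454 − 1000 = 967.703 − 1000 = -32.30‰

-32.3‰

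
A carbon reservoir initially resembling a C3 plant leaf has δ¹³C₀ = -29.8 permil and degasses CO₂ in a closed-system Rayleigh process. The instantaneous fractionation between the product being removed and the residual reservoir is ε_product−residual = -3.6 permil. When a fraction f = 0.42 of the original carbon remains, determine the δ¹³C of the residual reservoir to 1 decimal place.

-26.8 permil

Rayleigh residual: δ_res = (δ₀ + 1000)·f^(α−1) − 1000
α = ε/1000 + 1 = 0.99640, so α − 1 = -0.00360
f^(α−1) = 0.42^(-0.00360) = 1.003128
δ_res = (-29.8 + 1000) × 1.003128 − 1000 = 973.235 − 1000 = -26.77 permil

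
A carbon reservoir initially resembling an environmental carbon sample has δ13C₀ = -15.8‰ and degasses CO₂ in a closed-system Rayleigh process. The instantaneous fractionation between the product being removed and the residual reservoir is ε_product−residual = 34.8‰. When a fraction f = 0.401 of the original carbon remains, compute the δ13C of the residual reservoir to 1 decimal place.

-46.6‰

Rayleigh residual: δ_res = (δ₀ + 1000)·f^(α−1) − 1000
α = ε/1000 + 1 = 1.03480, so α − 1 = 0.03480
f^(α−1) = 0.401^(0.03480) = 0.968700
δ_res = (-15.8 + 1000) × 0.968700 − 1000 = 953.395 − 1000 = -46.61‰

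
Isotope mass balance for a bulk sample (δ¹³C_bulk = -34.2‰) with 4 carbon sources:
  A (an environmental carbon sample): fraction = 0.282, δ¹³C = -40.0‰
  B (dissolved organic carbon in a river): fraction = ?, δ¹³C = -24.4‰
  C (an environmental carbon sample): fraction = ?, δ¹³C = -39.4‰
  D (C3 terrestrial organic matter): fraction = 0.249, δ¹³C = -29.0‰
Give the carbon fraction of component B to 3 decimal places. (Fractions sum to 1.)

0.185

Let f_B and f_C be the unknown fractions; fractions sum to 1 so f_B + f_C = 0.469.
Mass balance: Σ fᵢ·δᵢ = δ_bulk ⇒ f_B·(-24.4) + f_C·(-39.4) = -34.2 − (-18.501) = -15.699
Substitute f_C = 0.469 − f_B:
f_B·(-24.4 − -39.4) = -15.699 − 0.469×(-39.4) = 2.780
f_B = 2.780 / 15.0 = 0.1853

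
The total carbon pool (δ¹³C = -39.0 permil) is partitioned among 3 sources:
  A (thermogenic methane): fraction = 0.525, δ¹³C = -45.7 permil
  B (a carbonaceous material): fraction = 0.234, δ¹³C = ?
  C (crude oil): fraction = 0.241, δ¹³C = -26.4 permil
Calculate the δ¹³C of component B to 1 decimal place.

-36.9 permil

Isotope mass balance: δ_bulk = Σ fᵢ·δᵢ.
-39.0 = 0.525×(-45.7) + 0.234×δ_B + 0.241×(-26.4)
0.234·δ_B = -39.0 − (-30.355) = -8.645
δ_B = -8.645 / 0.234 = -36.94 permil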